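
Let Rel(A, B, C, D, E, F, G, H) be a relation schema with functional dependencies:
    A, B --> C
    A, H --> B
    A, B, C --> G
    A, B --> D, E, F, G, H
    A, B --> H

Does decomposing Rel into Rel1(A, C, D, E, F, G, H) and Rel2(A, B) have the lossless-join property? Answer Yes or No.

No

The shared attributes are {A} and {A}⁺ = {A}.
The closure covers neither Rel1 nor Rel2 entirely; the join is not lossless.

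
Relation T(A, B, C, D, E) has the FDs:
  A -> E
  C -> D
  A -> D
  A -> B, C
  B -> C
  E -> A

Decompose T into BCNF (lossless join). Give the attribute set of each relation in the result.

Candidate keys of the original relation: {A}, {E}.
{A, B, C, D, E}: {C} determines {C, D} here but is not a superkey — split on C -> D, giving {C, D} and {A, B, C, E}.
{C, D} has no BCNF violation.
{A, B, C, E}: {B} determines {B, C} here but is not a superkey — split on B -> C, giving {B, C} and {A, B, E}.
{B, C} has no BCNF violation.
{A, B, E} has no BCNF violation.

{A, B, E}; {B, C}; {C, D}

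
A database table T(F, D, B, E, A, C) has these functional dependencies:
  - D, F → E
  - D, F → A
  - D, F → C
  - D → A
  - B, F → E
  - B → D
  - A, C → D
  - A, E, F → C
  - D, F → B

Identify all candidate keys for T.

{F} never appears on the right of any FD, so every key must include it.
{B, F}⁺ = {A, B, C, D, E, F}, which is every attribute, so {B, F} is a candidate key.
{D, F}⁺ = {A, B, C, D, E, F}, which is every attribute, so {D, F} is a candidate key.
{A, C, F}⁺ = {A, B, C, D, E, F}, which is every attribute, so {A, C, F} is a candidate key.
{A, E, F}⁺ = {A, B, C, D, E, F}, which is every attribute, so {A, E, F} is a candidate key.
No proper subset of any of these is a key, and no other minimal superkey exists.

{A, C, F}, {A, E, F}, {B, F}, {D, F}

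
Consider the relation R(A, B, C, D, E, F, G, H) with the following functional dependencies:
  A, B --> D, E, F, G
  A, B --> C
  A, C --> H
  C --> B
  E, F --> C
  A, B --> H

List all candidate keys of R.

Attributes never on any right-hand side: {A} — every candidate key must contain it.
{A, B}⁺ = {A, B, C, D, E, F, G, H}, which is every attribute, so {A, B} is a candidate key.
{A, C}⁺ = {A, B, C, D, E, F, G, H}, which is every attribute, so {A, C} is a candidate key.
{A, E, F}⁺ = {A, B, C, D, E, F, G, H}, which is every attribute, so {A, E, F} is a candidate key.
Any other superkey properly contains one of these, so there are no further candidate keys.

{A, B}, {A, C}, {A, E, F}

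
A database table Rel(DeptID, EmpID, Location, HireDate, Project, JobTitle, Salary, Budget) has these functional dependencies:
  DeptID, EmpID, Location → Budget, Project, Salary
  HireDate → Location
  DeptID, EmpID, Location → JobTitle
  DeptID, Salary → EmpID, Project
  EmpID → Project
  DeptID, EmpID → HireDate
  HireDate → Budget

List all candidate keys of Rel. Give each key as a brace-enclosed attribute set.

{DeptID, EmpID}, {DeptID, Salary}

No FD produces {DeptID}, so it must be in every candidate key.
{DeptID, EmpID}⁺ = {Budget, DeptID, EmpID, HireDate, JobTitle, Location, Project, Salary}, which is every attribute, so {DeptID, EmpID} is a candidate key.
{DeptID, Salary}⁺ = {Budget, DeptID, EmpID, HireDate, JobTitle, Location, Project, Salary}, which is every attribute, so {DeptID, Salary} is a candidate key.
No proper subset of any of these is a key, and no other minimal superkey exists.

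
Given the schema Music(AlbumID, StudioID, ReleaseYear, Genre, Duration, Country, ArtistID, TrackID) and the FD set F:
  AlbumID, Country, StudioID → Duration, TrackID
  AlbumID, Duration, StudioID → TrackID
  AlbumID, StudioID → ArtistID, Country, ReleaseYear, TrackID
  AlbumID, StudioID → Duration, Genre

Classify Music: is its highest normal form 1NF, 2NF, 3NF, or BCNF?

BCNF

Candidate key: {AlbumID, StudioID}. Prime attributes: {AlbumID, StudioID}.
Every FD has a superkey on the left, so the relation is in BCNF.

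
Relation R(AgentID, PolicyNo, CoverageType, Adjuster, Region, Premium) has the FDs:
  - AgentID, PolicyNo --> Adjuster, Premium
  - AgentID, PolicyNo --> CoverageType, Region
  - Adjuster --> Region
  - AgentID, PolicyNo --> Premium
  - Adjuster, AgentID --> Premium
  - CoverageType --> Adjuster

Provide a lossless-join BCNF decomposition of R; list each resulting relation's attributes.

{Adjuster, AgentID, Premium}; {Adjuster, CoverageType}; {Adjuster, Region}; {AgentID, CoverageType, PolicyNo}

Candidate key of the original relation: {AgentID, PolicyNo}.
Within {Adjuster, AgentID, CoverageType, PolicyNo, Premium, Region}: {Adjuster}⁺ ∩ {Adjuster, AgentID, CoverageType, PolicyNo, Premium, Region} = {Adjuster, Region}, not the whole set, so Adjuster --> Region violates BCNF; decompose into {Adjuster, Region} and {Adjuster, AgentID, CoverageType, PolicyNo, Premium}.
{Adjuster, Region} has no BCNF violation.
Within {Adjuster, AgentID, CoverageType, PolicyNo, Premium}: {Adjuster, AgentID}⁺ ∩ {Adjuster, AgentID, CoverageType, PolicyNo, Premium} = {Adjuster, AgentID, Premium}, not the whole set, so Adjuster, AgentID --> Premium violates BCNF; decompose into {Adjuster, AgentID, Premium} and {Adjuster, AgentID, CoverageType, PolicyNo}.
{Adjuster, AgentID, Premium} has no BCNF violation.
Within {Adjuster, AgentID, CoverageType, PolicyNo}: {CoverageType}⁺ ∩ {Adjuster, AgentID, CoverageType, PolicyNo} = {Adjuster, CoverageType}, not the whole set, so CoverageType --> Adjuster violates BCNF; decompose into {Adjuster, CoverageType} and {AgentID, CoverageType, PolicyNo}.
{Adjuster, CoverageType} has no BCNF violation.
{AgentID, CoverageType, PolicyNo} has no BCNF violation.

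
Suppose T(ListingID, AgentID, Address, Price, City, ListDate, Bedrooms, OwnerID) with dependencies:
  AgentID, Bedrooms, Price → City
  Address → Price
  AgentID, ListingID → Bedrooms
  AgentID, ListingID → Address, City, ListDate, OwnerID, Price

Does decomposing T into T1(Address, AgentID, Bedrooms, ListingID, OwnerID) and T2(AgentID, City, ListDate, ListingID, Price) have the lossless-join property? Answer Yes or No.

Yes

The shared attributes are {AgentID, ListingID} and {AgentID, ListingID}⁺ = {Address, AgentID, Bedrooms, City, ListDate, ListingID, OwnerID, Price}.
T1 is contained in that closure, so T1 ∩ T2 → T1 holds and the join is lossless.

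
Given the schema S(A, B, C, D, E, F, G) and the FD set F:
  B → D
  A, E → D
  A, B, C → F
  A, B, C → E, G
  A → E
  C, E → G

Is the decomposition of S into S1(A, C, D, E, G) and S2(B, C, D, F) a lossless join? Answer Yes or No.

No

S1 ∩ S2 = {C, D}; its closure under F is {C, D}.
The closure covers neither S1 nor S2 entirely; the join is not lossless.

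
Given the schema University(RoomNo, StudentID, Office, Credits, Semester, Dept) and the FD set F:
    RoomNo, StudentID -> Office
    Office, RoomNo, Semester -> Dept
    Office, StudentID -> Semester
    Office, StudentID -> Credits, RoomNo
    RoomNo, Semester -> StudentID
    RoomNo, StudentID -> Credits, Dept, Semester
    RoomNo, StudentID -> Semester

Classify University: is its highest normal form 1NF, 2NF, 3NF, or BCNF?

Candidate keys: {Office, StudentID}, {RoomNo, Semester}, {RoomNo, StudentID}. Prime attributes: {Office, RoomNo, Semester, StudentID}.
The left-hand side of every FD is a superkey, so BCNF is satisfied.

BCNF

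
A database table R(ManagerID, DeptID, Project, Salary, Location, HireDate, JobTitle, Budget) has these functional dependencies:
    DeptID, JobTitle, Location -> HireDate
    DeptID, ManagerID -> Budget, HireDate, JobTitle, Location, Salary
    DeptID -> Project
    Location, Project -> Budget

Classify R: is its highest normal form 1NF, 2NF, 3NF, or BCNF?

1NF

Candidate key: {DeptID, ManagerID}. Prime attributes: {DeptID, ManagerID}.
DeptID, JobTitle, Location -> HireDate breaks BCNF: {DeptID, JobTitle, Location}⁺ = {Budget, DeptID, HireDate, JobTitle, Location, Project}, so {DeptID, JobTitle, Location} is not a superkey.
Because {HireDate} is non-prime and the left side of DeptID, JobTitle, Location -> HireDate is not a superkey, the relation is not in 3NF.
{DeptID} is a proper subset of the key {DeptID, ManagerID}, and {DeptID}⁺ contains the non-prime attribute {Project} — a partial dependency, so 2NF is violated.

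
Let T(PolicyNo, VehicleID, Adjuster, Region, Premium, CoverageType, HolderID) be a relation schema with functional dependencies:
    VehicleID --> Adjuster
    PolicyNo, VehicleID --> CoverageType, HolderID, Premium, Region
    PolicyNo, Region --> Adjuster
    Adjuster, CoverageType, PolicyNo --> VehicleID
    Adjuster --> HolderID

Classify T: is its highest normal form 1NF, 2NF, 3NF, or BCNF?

Candidate keys: {Adjuster, CoverageType, PolicyNo}, {CoverageType, PolicyNo, Region}, {PolicyNo, VehicleID}. Prime attributes: {Adjuster, CoverageType, PolicyNo, Region, VehicleID}.
VehicleID --> Adjuster: {VehicleID}⁺ = {Adjuster, HolderID, VehicleID}, which is not all of the attributes, so the left side is not a superkey — BCNF is violated.
Adjuster --> HolderID has non-prime {HolderID} on the right and a non-superkey on the left, so 3NF fails.
Since {VehicleID} ⊂ {PolicyNo, VehicleID} and {VehicleID}⁺ ⊇ {HolderID} with {HolderID} non-prime, there is a partial dependency; 2NF fails.

1NF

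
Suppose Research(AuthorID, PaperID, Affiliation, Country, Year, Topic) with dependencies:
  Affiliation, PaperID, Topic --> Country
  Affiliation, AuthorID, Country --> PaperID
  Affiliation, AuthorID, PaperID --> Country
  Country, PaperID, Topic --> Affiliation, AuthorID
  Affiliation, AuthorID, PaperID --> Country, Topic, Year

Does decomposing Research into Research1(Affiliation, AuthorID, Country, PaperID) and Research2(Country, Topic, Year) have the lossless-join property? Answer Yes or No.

Research1 ∩ Research2 = {Country}; its closure under F is {Country}.
Neither Research1 nor Research2 is contained in that closure, so the decomposition is lossy.

No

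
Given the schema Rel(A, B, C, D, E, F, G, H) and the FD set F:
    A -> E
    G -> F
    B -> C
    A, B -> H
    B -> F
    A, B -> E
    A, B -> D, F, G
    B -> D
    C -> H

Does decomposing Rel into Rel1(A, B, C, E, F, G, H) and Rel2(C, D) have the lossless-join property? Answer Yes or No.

The shared attributes are {C} and {C}⁺ = {C, H}.
Neither Rel1 nor Rel2 is contained in that closure, so the decomposition is lossy.

No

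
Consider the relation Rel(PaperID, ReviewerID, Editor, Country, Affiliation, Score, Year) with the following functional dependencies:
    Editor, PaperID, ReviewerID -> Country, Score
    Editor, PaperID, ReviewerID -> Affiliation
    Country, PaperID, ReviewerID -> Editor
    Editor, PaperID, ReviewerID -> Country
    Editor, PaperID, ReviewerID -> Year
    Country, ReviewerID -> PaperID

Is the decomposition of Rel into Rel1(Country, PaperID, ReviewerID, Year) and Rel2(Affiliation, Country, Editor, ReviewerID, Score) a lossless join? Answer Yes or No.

Yes

Common attributes: {Country, ReviewerID}; their closure is {Affiliation, Country, Editor, PaperID, ReviewerID, Score, Year}.
Rel1 is contained in that closure, so Rel1 ∩ Rel2 -> Rel1 holds and the join is lossless.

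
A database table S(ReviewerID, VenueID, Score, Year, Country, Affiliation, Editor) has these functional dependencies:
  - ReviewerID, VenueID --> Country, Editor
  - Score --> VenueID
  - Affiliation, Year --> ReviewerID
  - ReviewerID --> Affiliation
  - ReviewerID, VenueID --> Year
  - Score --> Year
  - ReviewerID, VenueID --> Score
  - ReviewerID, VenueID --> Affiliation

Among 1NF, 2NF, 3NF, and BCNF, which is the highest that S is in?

Candidate keys: {Affiliation, Score}, {Affiliation, VenueID, Year}, {ReviewerID, Score}, {ReviewerID, VenueID}. Prime attributes: {Affiliation, ReviewerID, Score, VenueID, Year}.
For Score --> VenueID we have {Score}⁺ = {Score, VenueID, Year}; {Score} is not a superkey, so BCNF fails.
Since {VenueID} ⊆ prime attributes and every other non-superkey FD also has a prime right side, the schema is in 3NF.

3NF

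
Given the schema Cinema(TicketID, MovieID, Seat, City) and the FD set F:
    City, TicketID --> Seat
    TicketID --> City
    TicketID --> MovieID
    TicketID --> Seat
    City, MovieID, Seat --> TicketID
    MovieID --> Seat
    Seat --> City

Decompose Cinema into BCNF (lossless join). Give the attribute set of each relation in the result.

Candidate keys of the original relation: {MovieID}, {TicketID}.
In {City, MovieID, Seat, TicketID}, {Seat} is not a superkey ({Seat}⁺ restricted to this set is {City, Seat}), so split on Seat --> City into {City, Seat} and {MovieID, Seat, TicketID}.
{City, Seat} is in BCNF.
{MovieID, Seat, TicketID} is in BCNF.

{City, Seat}; {MovieID, Seat, TicketID}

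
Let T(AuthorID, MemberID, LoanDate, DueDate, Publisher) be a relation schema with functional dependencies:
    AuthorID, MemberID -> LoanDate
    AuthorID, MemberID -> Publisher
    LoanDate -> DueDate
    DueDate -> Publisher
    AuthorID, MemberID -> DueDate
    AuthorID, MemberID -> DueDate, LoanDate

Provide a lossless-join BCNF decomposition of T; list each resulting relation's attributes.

{AuthorID, LoanDate, MemberID}; {DueDate, LoanDate}; {DueDate, Publisher}

Candidate key of the original relation: {AuthorID, MemberID}.
{AuthorID, DueDate, LoanDate, MemberID, Publisher}: {LoanDate} determines {DueDate, LoanDate, Publisher} here but is not a superkey — split on LoanDate -> DueDate, Publisher, giving {DueDate, LoanDate, Publisher} and {AuthorID, LoanDate, MemberID}.
{DueDate, LoanDate, Publisher}: {DueDate} determines {DueDate, Publisher} here but is not a superkey — split on DueDate -> Publisher, giving {DueDate, Publisher} and {DueDate, LoanDate}.
{DueDate, Publisher} is in BCNF.
{DueDate, LoanDate} is in BCNF.
{AuthorID, LoanDate, MemberID} is in BCNF.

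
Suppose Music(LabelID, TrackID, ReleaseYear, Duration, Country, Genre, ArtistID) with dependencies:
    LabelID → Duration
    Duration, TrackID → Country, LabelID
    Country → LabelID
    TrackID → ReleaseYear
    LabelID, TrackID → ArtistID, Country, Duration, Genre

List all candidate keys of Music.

{TrackID} never appears on the right of any FD, so every key must include it.
{Country, TrackID} is a candidate key since {Country, TrackID}⁺ = {ArtistID, Country, Duration, Genre, LabelID, ReleaseYear, TrackID} covers every attribute.
{Duration, TrackID} is a candidate key since {Duration, TrackID}⁺ = {ArtistID, Country, Duration, Genre, LabelID, ReleaseYear, TrackID} covers every attribute.
{LabelID, TrackID} is a candidate key since {LabelID, TrackID}⁺ = {ArtistID, Country, Duration, Genre, LabelID, ReleaseYear, TrackID} covers every attribute.
No proper subset of any of these is a key, and no other minimal superkey exists.

{Country, TrackID}, {Duration, TrackID}, {LabelID, TrackID}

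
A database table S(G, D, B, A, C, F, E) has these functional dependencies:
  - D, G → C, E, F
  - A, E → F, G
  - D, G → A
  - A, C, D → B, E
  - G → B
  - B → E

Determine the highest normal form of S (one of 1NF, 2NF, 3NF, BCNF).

1NF

Candidate keys: {A, B, D}, {A, C, D}, {A, D, E}, {D, G}. Prime attributes: {A, B, C, D, E, G}.
A, E → F, G: {A, E}⁺ = {A, B, E, F, G}, which is not all of the attributes, so the left side is not a superkey — BCNF is violated.
A, E → F, G determines the non-prime attribute {F} from a non-superkey — 3NF is violated.
The proper key subset {A, B} of {A, B, D} determines non-prime {F}, so the relation is not even in 2NF.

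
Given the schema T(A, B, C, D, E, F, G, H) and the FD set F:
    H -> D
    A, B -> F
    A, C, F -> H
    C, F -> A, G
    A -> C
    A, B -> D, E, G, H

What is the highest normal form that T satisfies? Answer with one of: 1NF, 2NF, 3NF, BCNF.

Candidate keys: {A, B}, {B, C, F}. Prime attributes: {A, B, C, F}.
H -> D breaks BCNF: {H}⁺ = {D, H}, so {H} is not a superkey.
Because {D} is non-prime and the left side of H -> D is not a superkey, the relation is not in 3NF.
{C, F} is a proper subset of the key {B, C, F}, and {C, F}⁺ contains the non-prime attributes {D, G, H} — a partial dependency, so 2NF is violated.

1NF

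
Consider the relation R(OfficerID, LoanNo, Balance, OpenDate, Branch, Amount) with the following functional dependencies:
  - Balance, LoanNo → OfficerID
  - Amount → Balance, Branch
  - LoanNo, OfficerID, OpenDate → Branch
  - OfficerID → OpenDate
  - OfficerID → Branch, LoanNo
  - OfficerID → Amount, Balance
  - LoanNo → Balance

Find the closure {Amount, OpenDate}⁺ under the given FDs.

{Amount, Balance, Branch, OpenDate}

Start with {Amount, OpenDate}.
Amount → Balance, Branch applies; add {Balance, Branch} → now {Amount, Balance, Branch, OpenDate}.
No further FD applies.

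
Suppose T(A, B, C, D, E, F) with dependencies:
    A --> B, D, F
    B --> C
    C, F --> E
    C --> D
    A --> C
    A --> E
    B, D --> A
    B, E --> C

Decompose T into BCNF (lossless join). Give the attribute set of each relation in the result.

Candidate keys of the original relation: {A}, {B}.
In {A, B, C, D, E, F}, {C, F} is not a superkey ({C, F}⁺ restricted to this set is {C, D, E, F}), so split on C, F --> D, E into {C, D, E, F} and {A, B, C, F}.
In {C, D, E, F}, {C} is not a superkey ({C}⁺ restricted to this set is {C, D}), so split on C --> D into {C, D} and {C, E, F}.
{C, D}: every determinant is a superkey — BCNF.
{C, E, F}: every determinant is a superkey — BCNF.
{A, B, C, F}: every determinant is a superkey — BCNF.

{A, B, C, F}; {C, D}; {C, E, F}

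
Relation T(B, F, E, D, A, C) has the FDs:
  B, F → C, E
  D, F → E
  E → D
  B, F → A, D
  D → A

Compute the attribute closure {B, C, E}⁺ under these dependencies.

Start with {B, C, E}.
E → D applies; add {D} → now {B, C, D, E}.
D → A applies; add {A} → now {A, B, C, D, E}.
No further FD applies.

{A, B, C, D, E}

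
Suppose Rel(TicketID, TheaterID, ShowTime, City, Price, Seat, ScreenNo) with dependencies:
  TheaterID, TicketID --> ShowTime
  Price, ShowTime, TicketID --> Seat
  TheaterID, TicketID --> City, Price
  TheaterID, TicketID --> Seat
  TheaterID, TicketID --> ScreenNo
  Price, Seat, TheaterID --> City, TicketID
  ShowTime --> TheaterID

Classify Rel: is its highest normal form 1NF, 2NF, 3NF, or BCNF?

Candidate keys: {Price, Seat, ShowTime}, {Price, Seat, TheaterID}, {ShowTime, TicketID}, {TheaterID, TicketID}. Prime attributes: {Price, Seat, ShowTime, TheaterID, TicketID}.
For ShowTime --> TheaterID we have {ShowTime}⁺ = {ShowTime, TheaterID}; {ShowTime} is not a superkey, so BCNF fails.
But every attribute on its right side ({TheaterID}) is prime, and the same holds for every other non-superkey FD, so 3NF still holds.

3NF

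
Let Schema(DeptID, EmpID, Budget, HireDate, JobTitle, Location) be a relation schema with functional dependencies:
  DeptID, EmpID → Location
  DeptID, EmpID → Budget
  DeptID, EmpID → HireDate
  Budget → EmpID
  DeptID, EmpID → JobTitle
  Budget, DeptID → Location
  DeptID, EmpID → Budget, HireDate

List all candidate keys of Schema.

{Budget, DeptID}, {DeptID, EmpID}

{DeptID} never appears on the right of any FD, so every key must include it.
{Budget, DeptID}⁺ = {Budget, DeptID, EmpID, HireDate, JobTitle, Location} — all of the relation — so {Budget, DeptID} is a candidate key.
{DeptID, EmpID}⁺ = {Budget, DeptID, EmpID, HireDate, JobTitle, Location} — all of the relation — so {DeptID, EmpID} is a candidate key.
These are minimal and exhaustive — every other superkey contains one of them.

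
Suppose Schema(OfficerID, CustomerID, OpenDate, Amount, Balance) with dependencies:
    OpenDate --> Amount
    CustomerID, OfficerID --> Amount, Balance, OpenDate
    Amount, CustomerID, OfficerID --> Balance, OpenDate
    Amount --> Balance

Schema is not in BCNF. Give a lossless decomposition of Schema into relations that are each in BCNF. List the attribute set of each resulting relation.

Candidate key of the original relation: {CustomerID, OfficerID}.
In {Amount, Balance, CustomerID, OfficerID, OpenDate}, {OpenDate} is not a superkey ({OpenDate}⁺ restricted to this set is {Amount, Balance, OpenDate}), so split on OpenDate --> Amount, Balance into {Amount, Balance, OpenDate} and {CustomerID, OfficerID, OpenDate}.
In {Amount, Balance, OpenDate}, {Amount} is not a superkey ({Amount}⁺ restricted to this set is {Amount, Balance}), so split on Amount --> Balance into {Amount, Balance} and {Amount, OpenDate}.
{Amount, Balance}: every determinant is a superkey — BCNF.
{Amount, OpenDate}: every determinant is a superkey — BCNF.
{CustomerID, OfficerID, OpenDate}: every determinant is a superkey — BCNF.

{Amount, Balance}; {Amount, OpenDate}; {CustomerID, OfficerID, OpenDate}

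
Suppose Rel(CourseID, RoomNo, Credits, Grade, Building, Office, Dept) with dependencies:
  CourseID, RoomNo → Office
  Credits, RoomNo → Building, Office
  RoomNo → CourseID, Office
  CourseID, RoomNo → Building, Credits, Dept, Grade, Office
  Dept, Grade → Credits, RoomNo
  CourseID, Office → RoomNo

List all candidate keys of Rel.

{CourseID, Office}, {Dept, Grade}, {RoomNo}

{RoomNo}⁺ = {Building, CourseID, Credits, Dept, Grade, Office, RoomNo} — all of the relation — so {RoomNo} is a candidate key.
{CourseID, Office}⁺ = {Building, CourseID, Credits, Dept, Grade, Office, RoomNo} — all of the relation — so {CourseID, Office} is a candidate key.
{Dept, Grade}⁺ = {Building, CourseID, Credits, Dept, Grade, Office, RoomNo} — all of the relation — so {Dept, Grade} is a candidate key.
These are minimal and exhaustive — every other superkey contains one of them.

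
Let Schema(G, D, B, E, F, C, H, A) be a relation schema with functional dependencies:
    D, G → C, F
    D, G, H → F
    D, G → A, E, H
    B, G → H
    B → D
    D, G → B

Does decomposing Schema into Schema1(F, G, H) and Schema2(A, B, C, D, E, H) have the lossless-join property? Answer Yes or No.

Schema1 ∩ Schema2 = {H}; its closure under F is {H}.
The closure covers neither Schema1 nor Schema2 entirely; the join is not lossless.

No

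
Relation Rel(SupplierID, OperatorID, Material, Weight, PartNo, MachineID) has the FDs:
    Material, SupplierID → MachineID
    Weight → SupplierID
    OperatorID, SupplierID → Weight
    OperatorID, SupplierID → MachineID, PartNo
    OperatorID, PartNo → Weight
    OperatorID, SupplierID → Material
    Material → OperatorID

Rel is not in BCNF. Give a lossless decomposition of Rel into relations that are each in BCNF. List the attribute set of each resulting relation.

{MachineID, Material, PartNo, Weight}; {Material, OperatorID}; {SupplierID, Weight}

Candidate keys of the original relation: {Material, PartNo}, {Material, SupplierID}, {Material, Weight}, {OperatorID, PartNo}, {OperatorID, SupplierID}, {OperatorID, Weight}.
Within {MachineID, Material, OperatorID, PartNo, SupplierID, Weight}: {Weight}⁺ ∩ {MachineID, Material, OperatorID, PartNo, SupplierID, Weight} = {SupplierID, Weight}, not the whole set, so Weight → SupplierID violates BCNF; decompose into {SupplierID, Weight} and {MachineID, Material, OperatorID, PartNo, Weight}.
{SupplierID, Weight}: every determinant is a superkey — BCNF.
Within {MachineID, Material, OperatorID, PartNo, Weight}: {Material}⁺ ∩ {MachineID, Material, OperatorID, PartNo, Weight} = {Material, OperatorID}, not the whole set, so Material → OperatorID violates BCNF; decompose into {Material, OperatorID} and {MachineID, Material, PartNo, Weight}.
{Material, OperatorID}: every determinant is a superkey — BCNF.
{MachineID, Material, PartNo, Weight}: every determinant is a superkey — BCNF.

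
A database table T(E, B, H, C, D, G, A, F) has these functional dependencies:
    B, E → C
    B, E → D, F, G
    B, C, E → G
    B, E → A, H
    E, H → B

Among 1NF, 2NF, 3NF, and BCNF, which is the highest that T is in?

Candidate keys: {B, E}, {E, H}. Prime attributes: {B, E, H}.
The left-hand side of every FD is a superkey, so BCNF is satisfied.

BCNF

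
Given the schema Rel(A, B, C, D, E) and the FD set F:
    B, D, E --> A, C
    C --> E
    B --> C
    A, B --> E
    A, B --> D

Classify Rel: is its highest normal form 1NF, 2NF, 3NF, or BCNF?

1NF

Candidate keys: {A, B}, {B, D}. Prime attributes: {A, B, D}.
C --> E breaks BCNF: {C}⁺ = {C, E}, so {C} is not a superkey.
C --> E has non-prime {E} on the right and a non-superkey on the left, so 3NF fails.
Since {B} ⊂ {A, B} and {B}⁺ ⊇ {C, E} with {C, E} non-prime, there is a partial dependency; 2NF fails.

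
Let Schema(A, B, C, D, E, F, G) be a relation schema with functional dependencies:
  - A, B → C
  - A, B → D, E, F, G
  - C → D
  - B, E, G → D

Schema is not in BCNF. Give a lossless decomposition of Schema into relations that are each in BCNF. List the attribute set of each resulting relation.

{A, B, C, E, F, G}; {C, D}

Candidate key of the original relation: {A, B}.
Within {A, B, C, D, E, F, G}: {C}⁺ ∩ {A, B, C, D, E, F, G} = {C, D}, not the whole set, so C → D violates BCNF; decompose into {C, D} and {A, B, C, E, F, G}.
{C, D}: every determinant is a superkey — BCNF.
{A, B, C, E, F, G}: every determinant is a superkey — BCNF.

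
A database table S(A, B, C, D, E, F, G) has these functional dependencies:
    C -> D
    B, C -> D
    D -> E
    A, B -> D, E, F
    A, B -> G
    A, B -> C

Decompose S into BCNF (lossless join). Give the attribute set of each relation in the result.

Candidate key of the original relation: {A, B}.
Within {A, B, C, D, E, F, G}: {C}⁺ ∩ {A, B, C, D, E, F, G} = {C, D, E}, not the whole set, so C -> D, E violates BCNF; decompose into {C, D, E} and {A, B, C, F, G}.
Within {C, D, E}: {D}⁺ ∩ {C, D, E} = {D, E}, not the whole set, so D -> E violates BCNF; decompose into {D, E} and {C, D}.
{D, E} is in BCNF.
{C, D} is in BCNF.
{A, B, C, F, G} is in BCNF.

{A, B, C, F, G}; {C, D}; {D, E}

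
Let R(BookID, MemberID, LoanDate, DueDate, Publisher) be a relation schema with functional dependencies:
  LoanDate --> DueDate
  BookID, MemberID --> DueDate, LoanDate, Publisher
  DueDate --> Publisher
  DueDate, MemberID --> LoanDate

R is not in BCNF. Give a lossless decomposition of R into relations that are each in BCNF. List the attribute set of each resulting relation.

{BookID, LoanDate, MemberID}; {DueDate, LoanDate}; {DueDate, Publisher}

Candidate key of the original relation: {BookID, MemberID}.
Within {BookID, DueDate, LoanDate, MemberID, Publisher}: {LoanDate}⁺ ∩ {BookID, DueDate, LoanDate, MemberID, Publisher} = {DueDate, LoanDate, Publisher}, not the whole set, so LoanDate --> DueDate, Publisher violates BCNF; decompose into {DueDate, LoanDate, Publisher} and {BookID, LoanDate, MemberID}.
Within {DueDate, LoanDate, Publisher}: {DueDate}⁺ ∩ {DueDate, LoanDate, Publisher} = {DueDate, Publisher}, not the whole set, so DueDate --> Publisher violates BCNF; decompose into {DueDate, Publisher} and {DueDate, LoanDate}.
{DueDate, Publisher} has no BCNF violation.
{DueDate, LoanDate} has no BCNF violation.
{BookID, LoanDate, MemberID} has no BCNF violation.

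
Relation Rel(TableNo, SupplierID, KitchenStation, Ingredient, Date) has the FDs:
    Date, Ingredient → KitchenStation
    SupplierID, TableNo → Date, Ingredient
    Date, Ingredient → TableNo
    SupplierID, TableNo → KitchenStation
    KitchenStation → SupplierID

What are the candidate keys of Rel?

{Date, Ingredient}⁺ = {Date, Ingredient, KitchenStation, SupplierID, TableNo}, which is every attribute, so {Date, Ingredient} is a candidate key.
{KitchenStation, TableNo}⁺ = {Date, Ingredient, KitchenStation, SupplierID, TableNo}, which is every attribute, so {KitchenStation, TableNo} is a candidate key.
{SupplierID, TableNo}⁺ = {Date, Ingredient, KitchenStation, SupplierID, TableNo}, which is every attribute, so {SupplierID, TableNo} is a candidate key.
These are minimal and exhaustive — every other superkey contains one of them.

{Date, Ingredient}, {KitchenStation, TableNo}, {SupplierID, TableNo}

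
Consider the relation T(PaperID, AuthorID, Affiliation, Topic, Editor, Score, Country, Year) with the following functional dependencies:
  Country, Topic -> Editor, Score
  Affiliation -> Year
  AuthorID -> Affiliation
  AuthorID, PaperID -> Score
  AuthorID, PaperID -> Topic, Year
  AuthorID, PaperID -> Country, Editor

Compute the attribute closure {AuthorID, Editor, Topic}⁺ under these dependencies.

{Affiliation, AuthorID, Editor, Topic, Year}

Start with {AuthorID, Editor, Topic}.
AuthorID -> Affiliation applies; add {Affiliation} → now {Affiliation, AuthorID, Editor, Topic}.
Affiliation -> Year applies; add {Year} → now {Affiliation, AuthorID, Editor, Topic, Year}.
No further FD applies.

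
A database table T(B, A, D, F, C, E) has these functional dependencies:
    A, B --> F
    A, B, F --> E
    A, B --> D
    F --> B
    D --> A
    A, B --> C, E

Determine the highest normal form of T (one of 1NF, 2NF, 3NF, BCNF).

Candidate keys: {A, B}, {A, F}, {B, D}, {D, F}. Prime attributes: {A, B, D, F}.
For F --> B we have {F}⁺ = {B, F}; {F} is not a superkey, so BCNF fails.
Its right-hand attributes {B} are all prime, as are those of every other non-superkey FD — the relation is in 3NF.

3NF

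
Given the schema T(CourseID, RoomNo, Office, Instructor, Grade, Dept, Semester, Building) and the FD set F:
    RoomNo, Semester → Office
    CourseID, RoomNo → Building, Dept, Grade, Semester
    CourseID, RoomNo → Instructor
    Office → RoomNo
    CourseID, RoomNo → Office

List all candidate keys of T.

No FD produces {CourseID}, so it must be in every candidate key.
{CourseID, Office}⁺ = {Building, CourseID, Dept, Grade, Instructor, Office, RoomNo, Semester} — all of the relation — so {CourseID, Office} is a candidate key.
{CourseID, RoomNo}⁺ = {Building, CourseID, Dept, Grade, Instructor, Office, RoomNo, Semester} — all of the relation — so {CourseID, RoomNo} is a candidate key.
No proper subset of any of these is a key, and no other minimal superkey exists.

{CourseID, Office}, {CourseID, RoomNo}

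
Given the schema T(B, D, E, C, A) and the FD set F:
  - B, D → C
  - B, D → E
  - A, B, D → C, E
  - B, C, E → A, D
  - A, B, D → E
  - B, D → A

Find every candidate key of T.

{B, C, E}, {B, D}

No FD produces {B}, so it must be in every candidate key.
{B, D}⁺ = {A, B, C, D, E} — all of the relation — so {B, D} is a candidate key.
{B, C, E}⁺ = {A, B, C, D, E} — all of the relation — so {B, C, E} is a candidate key.
Any other superkey properly contains one of these, so there are no further candidate keys.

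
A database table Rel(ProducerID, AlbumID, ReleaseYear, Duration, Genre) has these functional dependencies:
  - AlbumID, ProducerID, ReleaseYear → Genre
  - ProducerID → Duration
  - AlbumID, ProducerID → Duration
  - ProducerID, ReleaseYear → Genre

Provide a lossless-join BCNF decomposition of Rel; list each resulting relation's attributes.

{AlbumID, ProducerID, ReleaseYear}; {Duration, ProducerID}; {Genre, ProducerID, ReleaseYear}

Candidate key of the original relation: {AlbumID, ProducerID, ReleaseYear}.
{AlbumID, Duration, Genre, ProducerID, ReleaseYear}: {ProducerID} determines {Duration, ProducerID} here but is not a superkey — split on ProducerID → Duration, giving {Duration, ProducerID} and {AlbumID, Genre, ProducerID, ReleaseYear}.
{Duration, ProducerID} is in BCNF.
{AlbumID, Genre, ProducerID, ReleaseYear}: {ProducerID, ReleaseYear} determines {Genre, ProducerID, ReleaseYear} here but is not a superkey — split on ProducerID, ReleaseYear → Genre, giving {Genre, ProducerID, ReleaseYear} and {AlbumID, ProducerID, ReleaseYear}.
{Genre, ProducerID, ReleaseYear} is in BCNF.
{AlbumID, ProducerID, ReleaseYear} is in BCNF.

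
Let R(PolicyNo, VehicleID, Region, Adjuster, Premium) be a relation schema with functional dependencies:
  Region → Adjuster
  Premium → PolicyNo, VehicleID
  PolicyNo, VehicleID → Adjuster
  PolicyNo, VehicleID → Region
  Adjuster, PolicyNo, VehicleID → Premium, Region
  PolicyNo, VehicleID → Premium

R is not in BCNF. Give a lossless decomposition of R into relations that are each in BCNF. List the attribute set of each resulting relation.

Candidate keys of the original relation: {PolicyNo, VehicleID}, {Premium}.
{Adjuster, PolicyNo, Premium, Region, VehicleID}: {Region} determines {Adjuster, Region} here but is not a superkey — split on Region → Adjuster, giving {Adjuster, Region} and {PolicyNo, Premium, Region, VehicleID}.
{Adjuster, Region} is in BCNF.
{PolicyNo, Premium, Region, VehicleID} is in BCNF.

{Adjuster, Region}; {PolicyNo, Premium, Region, VehicleID}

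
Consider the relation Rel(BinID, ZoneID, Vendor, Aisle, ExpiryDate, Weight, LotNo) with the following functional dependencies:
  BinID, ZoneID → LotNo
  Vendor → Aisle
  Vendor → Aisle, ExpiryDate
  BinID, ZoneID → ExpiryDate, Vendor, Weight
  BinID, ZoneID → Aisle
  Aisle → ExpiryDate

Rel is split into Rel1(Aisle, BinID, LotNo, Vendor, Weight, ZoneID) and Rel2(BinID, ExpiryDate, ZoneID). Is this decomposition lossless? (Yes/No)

Yes

Common attributes: {BinID, ZoneID}; their closure is {Aisle, BinID, ExpiryDate, LotNo, Vendor, Weight, ZoneID}.
This includes all of Rel1, so the common attributes are a superkey of Rel1 — the join is lossless.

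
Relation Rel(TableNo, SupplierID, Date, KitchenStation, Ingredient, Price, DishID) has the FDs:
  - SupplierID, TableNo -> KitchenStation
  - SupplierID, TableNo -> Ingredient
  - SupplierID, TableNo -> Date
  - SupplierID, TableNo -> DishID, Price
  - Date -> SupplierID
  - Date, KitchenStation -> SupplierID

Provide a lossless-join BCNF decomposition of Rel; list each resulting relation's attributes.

Candidate keys of the original relation: {Date, TableNo}, {SupplierID, TableNo}.
Within {Date, DishID, Ingredient, KitchenStation, Price, SupplierID, TableNo}: {Date}⁺ ∩ {Date, DishID, Ingredient, KitchenStation, Price, SupplierID, TableNo} = {Date, SupplierID}, not the whole set, so Date -> SupplierID violates BCNF; decompose into {Date, SupplierID} and {Date, DishID, Ingredient, KitchenStation, Price, TableNo}.
{Date, SupplierID}: every determinant is a superkey — BCNF.
{Date, DishID, Ingredient, KitchenStation, Price, TableNo}: every determinant is a superkey — BCNF.

{Date, DishID, Ingredient, KitchenStation, Price, TableNo}; {Date, SupplierID}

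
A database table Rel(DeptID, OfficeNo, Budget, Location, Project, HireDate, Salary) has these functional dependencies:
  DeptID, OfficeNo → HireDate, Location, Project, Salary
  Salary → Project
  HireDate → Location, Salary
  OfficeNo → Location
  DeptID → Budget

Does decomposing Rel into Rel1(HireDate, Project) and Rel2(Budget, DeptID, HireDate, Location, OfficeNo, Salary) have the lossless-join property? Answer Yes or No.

The shared attributes are {HireDate} and {HireDate}⁺ = {HireDate, Location, Project, Salary}.
Rel1 is contained in that closure, so Rel1 ∩ Rel2 → Rel1 holds and the join is lossless.

Yes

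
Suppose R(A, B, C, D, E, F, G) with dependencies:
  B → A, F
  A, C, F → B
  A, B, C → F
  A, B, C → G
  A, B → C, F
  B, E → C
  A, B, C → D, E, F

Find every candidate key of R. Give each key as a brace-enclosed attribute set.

{A, C, F}, {B}

{B}⁺ = {A, B, C, D, E, F, G}, which is every attribute, so {B} is a candidate key.
{A, C, F}⁺ = {A, B, C, D, E, F, G}, which is every attribute, so {A, C, F} is a candidate key.
No proper subset of any of these is a key, and no other minimal superkey exists.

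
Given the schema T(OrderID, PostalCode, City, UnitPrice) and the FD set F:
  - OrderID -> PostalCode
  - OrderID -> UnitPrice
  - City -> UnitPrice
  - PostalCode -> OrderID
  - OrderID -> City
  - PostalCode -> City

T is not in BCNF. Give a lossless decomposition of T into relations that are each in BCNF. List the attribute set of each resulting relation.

Candidate keys of the original relation: {OrderID}, {PostalCode}.
Within {City, OrderID, PostalCode, UnitPrice}: {City}⁺ ∩ {City, OrderID, PostalCode, UnitPrice} = {City, UnitPrice}, not the whole set, so City -> UnitPrice violates BCNF; decompose into {City, UnitPrice} and {City, OrderID, PostalCode}.
{City, UnitPrice} is in BCNF.
{City, OrderID, PostalCode} is in BCNF.

{City, OrderID, PostalCode}; {City, UnitPrice}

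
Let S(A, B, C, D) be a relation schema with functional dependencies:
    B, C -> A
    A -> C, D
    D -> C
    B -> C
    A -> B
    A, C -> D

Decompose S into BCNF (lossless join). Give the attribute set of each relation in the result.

Candidate keys of the original relation: {A}, {B}.
Within {A, B, C, D}: {D}⁺ ∩ {A, B, C, D} = {C, D}, not the whole set, so D -> C violates BCNF; decompose into {C, D} and {A, B, D}.
{C, D}: every determinant is a superkey — BCNF.
{A, B, D}: every determinant is a superkey — BCNF.

{A, B, D}; {C, D}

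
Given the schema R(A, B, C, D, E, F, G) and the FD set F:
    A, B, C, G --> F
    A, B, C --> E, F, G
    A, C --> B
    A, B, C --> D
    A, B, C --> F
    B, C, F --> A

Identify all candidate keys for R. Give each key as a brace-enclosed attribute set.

Attributes never on any right-hand side: {C} — every candidate key must contain it.
{A, C} is a candidate key since {A, C}⁺ = {A, B, C, D, E, F, G} covers every attribute.
{B, C, F} is a candidate key since {B, C, F}⁺ = {A, B, C, D, E, F, G} covers every attribute.
Any other superkey properly contains one of these, so there are no further candidate keys.

{A, C}, {B, C, F}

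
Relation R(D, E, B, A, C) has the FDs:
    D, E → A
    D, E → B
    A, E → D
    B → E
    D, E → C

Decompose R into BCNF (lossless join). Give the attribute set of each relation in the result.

{A, B, C, D}; {B, E}

Candidate keys of the original relation: {A, B}, {A, E}, {B, D}, {D, E}.
Within {A, B, C, D, E}: {B}⁺ ∩ {A, B, C, D, E} = {B, E}, not the whole set, so B → E violates BCNF; decompose into {B, E} and {A, B, C, D}.
{B, E} is in BCNF.
{A, B, C, D} is in BCNF.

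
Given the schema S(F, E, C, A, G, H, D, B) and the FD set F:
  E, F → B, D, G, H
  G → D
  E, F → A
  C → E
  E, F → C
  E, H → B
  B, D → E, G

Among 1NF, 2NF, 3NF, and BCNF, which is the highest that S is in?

Candidate keys: {B, D, F}, {B, F, G}, {C, F}, {E, F}. Prime attributes: {B, C, D, E, F, G}.
G → D breaks BCNF: {G}⁺ = {D, G}, so {G} is not a superkey.
Its right-hand attributes {D} are all prime, as are those of every other non-superkey FD — the relation is in 3NF.

3NF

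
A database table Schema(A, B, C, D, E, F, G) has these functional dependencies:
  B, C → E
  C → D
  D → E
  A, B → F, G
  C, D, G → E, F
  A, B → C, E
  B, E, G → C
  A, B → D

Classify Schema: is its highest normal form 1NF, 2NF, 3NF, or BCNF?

2NF

Candidate key: {A, B}. Prime attributes: {A, B}.
For B, C → E we have {B, C}⁺ = {B, C, D, E}; {B, C} is not a superkey, so BCNF fails.
Because {E} is non-prime and the left side of B, C → E is not a superkey, the relation is not in 3NF.
No proper subset of a key has a non-prime attribute in its closure, so there is no partial dependency; 2NF holds.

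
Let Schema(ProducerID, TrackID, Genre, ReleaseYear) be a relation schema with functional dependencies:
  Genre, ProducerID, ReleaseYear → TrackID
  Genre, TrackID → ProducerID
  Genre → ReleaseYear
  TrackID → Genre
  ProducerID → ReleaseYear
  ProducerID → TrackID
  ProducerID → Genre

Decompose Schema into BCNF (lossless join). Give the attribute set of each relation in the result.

Candidate keys of the original relation: {ProducerID}, {TrackID}.
{Genre, ProducerID, ReleaseYear, TrackID}: {Genre} determines {Genre, ReleaseYear} here but is not a superkey — split on Genre → ReleaseYear, giving {Genre, ReleaseYear} and {Genre, ProducerID, TrackID}.
{Genre, ReleaseYear} has no BCNF violation.
{Genre, ProducerID, TrackID} has no BCNF violation.

{Genre, ProducerID, TrackID}; {Genre, ReleaseYear}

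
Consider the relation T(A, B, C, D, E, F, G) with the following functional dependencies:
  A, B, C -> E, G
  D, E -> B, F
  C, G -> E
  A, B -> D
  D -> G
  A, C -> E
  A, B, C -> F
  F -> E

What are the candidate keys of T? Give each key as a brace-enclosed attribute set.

No FD produces {A, C}, so they must be in every candidate key.
{A, B, C}⁺ = {A, B, C, D, E, F, G} — all of the relation — so {A, B, C} is a candidate key.
{A, C, D}⁺ = {A, B, C, D, E, F, G} — all of the relation — so {A, C, D} is a candidate key.
No proper subset of any of these is a key, and no other minimal superkey exists.

{A, B, C}, {A, C, D}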